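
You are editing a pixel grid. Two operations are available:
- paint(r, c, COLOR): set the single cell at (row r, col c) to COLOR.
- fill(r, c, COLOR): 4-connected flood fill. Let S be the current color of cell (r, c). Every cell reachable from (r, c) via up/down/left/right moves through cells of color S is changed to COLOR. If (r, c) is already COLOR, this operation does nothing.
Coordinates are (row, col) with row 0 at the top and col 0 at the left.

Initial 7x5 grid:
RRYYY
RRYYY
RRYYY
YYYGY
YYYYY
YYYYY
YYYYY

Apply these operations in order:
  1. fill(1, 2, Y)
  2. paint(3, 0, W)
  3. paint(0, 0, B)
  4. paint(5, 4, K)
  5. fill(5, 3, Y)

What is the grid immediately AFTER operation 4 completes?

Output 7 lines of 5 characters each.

After op 1 fill(1,2,Y) [0 cells changed]:
RRYYY
RRYYY
RRYYY
YYYGY
YYYYY
YYYYY
YYYYY
After op 2 paint(3,0,W):
RRYYY
RRYYY
RRYYY
WYYGY
YYYYY
YYYYY
YYYYY
After op 3 paint(0,0,B):
BRYYY
RRYYY
RRYYY
WYYGY
YYYYY
YYYYY
YYYYY
After op 4 paint(5,4,K):
BRYYY
RRYYY
RRYYY
WYYGY
YYYYY
YYYYK
YYYYY

Answer: BRYYY
RRYYY
RRYYY
WYYGY
YYYYY
YYYYK
YYYYY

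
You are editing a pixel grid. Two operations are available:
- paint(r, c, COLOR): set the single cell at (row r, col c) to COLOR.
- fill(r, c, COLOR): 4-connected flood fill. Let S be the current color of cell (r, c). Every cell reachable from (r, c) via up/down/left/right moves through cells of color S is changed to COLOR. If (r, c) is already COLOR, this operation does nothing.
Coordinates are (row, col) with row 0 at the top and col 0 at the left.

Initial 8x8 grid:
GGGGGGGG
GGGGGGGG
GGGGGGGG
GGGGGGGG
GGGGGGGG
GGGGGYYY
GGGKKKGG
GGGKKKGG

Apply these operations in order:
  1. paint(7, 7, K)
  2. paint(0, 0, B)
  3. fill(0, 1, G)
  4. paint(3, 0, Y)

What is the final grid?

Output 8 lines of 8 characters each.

Answer: BGGGGGGG
GGGGGGGG
GGGGGGGG
YGGGGGGG
GGGGGGGG
GGGGGYYY
GGGKKKGG
GGGKKKGK

Derivation:
After op 1 paint(7,7,K):
GGGGGGGG
GGGGGGGG
GGGGGGGG
GGGGGGGG
GGGGGGGG
GGGGGYYY
GGGKKKGG
GGGKKKGK
After op 2 paint(0,0,B):
BGGGGGGG
GGGGGGGG
GGGGGGGG
GGGGGGGG
GGGGGGGG
GGGGGYYY
GGGKKKGG
GGGKKKGK
After op 3 fill(0,1,G) [0 cells changed]:
BGGGGGGG
GGGGGGGG
GGGGGGGG
GGGGGGGG
GGGGGGGG
GGGGGYYY
GGGKKKGG
GGGKKKGK
After op 4 paint(3,0,Y):
BGGGGGGG
GGGGGGGG
GGGGGGGG
YGGGGGGG
GGGGGGGG
GGGGGYYY
GGGKKKGG
GGGKKKGK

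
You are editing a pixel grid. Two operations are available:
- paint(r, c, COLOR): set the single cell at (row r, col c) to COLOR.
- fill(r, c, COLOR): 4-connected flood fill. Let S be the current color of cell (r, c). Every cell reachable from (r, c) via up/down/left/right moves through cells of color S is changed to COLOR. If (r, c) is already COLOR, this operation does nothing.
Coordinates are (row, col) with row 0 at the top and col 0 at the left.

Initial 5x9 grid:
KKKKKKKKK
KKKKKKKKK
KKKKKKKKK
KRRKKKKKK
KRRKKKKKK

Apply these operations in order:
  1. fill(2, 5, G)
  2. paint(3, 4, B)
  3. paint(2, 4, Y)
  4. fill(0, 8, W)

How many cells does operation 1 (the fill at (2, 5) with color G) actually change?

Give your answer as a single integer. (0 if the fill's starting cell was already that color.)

After op 1 fill(2,5,G) [41 cells changed]:
GGGGGGGGG
GGGGGGGGG
GGGGGGGGG
GRRGGGGGG
GRRGGGGGG

Answer: 41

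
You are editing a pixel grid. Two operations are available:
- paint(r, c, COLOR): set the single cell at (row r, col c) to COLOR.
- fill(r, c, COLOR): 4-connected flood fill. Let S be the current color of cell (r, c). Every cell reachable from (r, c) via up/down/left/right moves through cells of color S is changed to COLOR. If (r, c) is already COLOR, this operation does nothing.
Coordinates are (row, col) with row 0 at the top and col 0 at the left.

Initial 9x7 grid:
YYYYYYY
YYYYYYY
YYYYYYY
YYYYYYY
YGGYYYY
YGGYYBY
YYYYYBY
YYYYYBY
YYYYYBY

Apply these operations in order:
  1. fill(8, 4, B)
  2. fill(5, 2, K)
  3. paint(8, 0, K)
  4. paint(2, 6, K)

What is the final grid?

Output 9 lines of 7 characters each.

Answer: BBBBBBB
BBBBBBB
BBBBBBK
BBBBBBB
BKKBBBB
BKKBBBB
BBBBBBB
BBBBBBB
KBBBBBB

Derivation:
After op 1 fill(8,4,B) [55 cells changed]:
BBBBBBB
BBBBBBB
BBBBBBB
BBBBBBB
BGGBBBB
BGGBBBB
BBBBBBB
BBBBBBB
BBBBBBB
After op 2 fill(5,2,K) [4 cells changed]:
BBBBBBB
BBBBBBB
BBBBBBB
BBBBBBB
BKKBBBB
BKKBBBB
BBBBBBB
BBBBBBB
BBBBBBB
After op 3 paint(8,0,K):
BBBBBBB
BBBBBBB
BBBBBBB
BBBBBBB
BKKBBBB
BKKBBBB
BBBBBBB
BBBBBBB
KBBBBBB
After op 4 paint(2,6,K):
BBBBBBB
BBBBBBB
BBBBBBK
BBBBBBB
BKKBBBB
BKKBBBB
BBBBBBB
BBBBBBB
KBBBBBB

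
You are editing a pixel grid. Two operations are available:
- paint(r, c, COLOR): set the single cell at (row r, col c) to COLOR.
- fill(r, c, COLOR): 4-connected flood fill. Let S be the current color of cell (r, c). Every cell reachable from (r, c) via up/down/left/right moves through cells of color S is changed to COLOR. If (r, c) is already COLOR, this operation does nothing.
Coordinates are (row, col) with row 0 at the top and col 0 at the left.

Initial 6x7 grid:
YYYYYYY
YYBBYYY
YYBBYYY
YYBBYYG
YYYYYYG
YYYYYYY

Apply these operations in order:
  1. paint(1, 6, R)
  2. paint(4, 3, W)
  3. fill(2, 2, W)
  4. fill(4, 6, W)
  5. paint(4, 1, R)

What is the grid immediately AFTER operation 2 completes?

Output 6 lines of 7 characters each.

After op 1 paint(1,6,R):
YYYYYYY
YYBBYYR
YYBBYYY
YYBBYYG
YYYYYYG
YYYYYYY
After op 2 paint(4,3,W):
YYYYYYY
YYBBYYR
YYBBYYY
YYBBYYG
YYYWYYG
YYYYYYY

Answer: YYYYYYY
YYBBYYR
YYBBYYY
YYBBYYG
YYYWYYG
YYYYYYY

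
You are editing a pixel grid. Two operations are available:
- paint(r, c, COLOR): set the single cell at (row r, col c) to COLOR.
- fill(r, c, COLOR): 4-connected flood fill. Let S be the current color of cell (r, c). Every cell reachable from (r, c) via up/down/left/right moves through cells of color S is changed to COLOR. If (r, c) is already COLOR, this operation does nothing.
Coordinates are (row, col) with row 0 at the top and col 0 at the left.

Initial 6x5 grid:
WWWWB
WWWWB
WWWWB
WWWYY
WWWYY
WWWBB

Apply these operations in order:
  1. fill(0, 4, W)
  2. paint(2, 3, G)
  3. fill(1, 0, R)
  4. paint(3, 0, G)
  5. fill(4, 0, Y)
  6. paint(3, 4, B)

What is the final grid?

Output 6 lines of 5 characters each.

Answer: YYYYY
YYYYY
YYYGY
GYYYB
YYYYY
YYYBB

Derivation:
After op 1 fill(0,4,W) [3 cells changed]:
WWWWW
WWWWW
WWWWW
WWWYY
WWWYY
WWWBB
After op 2 paint(2,3,G):
WWWWW
WWWWW
WWWGW
WWWYY
WWWYY
WWWBB
After op 3 fill(1,0,R) [23 cells changed]:
RRRRR
RRRRR
RRRGR
RRRYY
RRRYY
RRRBB
After op 4 paint(3,0,G):
RRRRR
RRRRR
RRRGR
GRRYY
RRRYY
RRRBB
After op 5 fill(4,0,Y) [22 cells changed]:
YYYYY
YYYYY
YYYGY
GYYYY
YYYYY
YYYBB
After op 6 paint(3,4,B):
YYYYY
YYYYY
YYYGY
GYYYB
YYYYY
YYYBB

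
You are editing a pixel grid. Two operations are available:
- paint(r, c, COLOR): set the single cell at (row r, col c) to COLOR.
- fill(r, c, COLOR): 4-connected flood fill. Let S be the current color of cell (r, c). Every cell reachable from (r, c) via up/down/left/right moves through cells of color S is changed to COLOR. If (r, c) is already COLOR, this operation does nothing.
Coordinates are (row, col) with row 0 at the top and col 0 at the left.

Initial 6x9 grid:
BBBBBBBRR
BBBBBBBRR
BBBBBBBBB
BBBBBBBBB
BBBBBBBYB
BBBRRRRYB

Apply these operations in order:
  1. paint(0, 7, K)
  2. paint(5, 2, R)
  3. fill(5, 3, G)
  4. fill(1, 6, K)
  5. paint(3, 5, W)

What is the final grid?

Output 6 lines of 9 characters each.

Answer: KKKKKKKKR
KKKKKKKRR
KKKKKKKKK
KKKKKWKKK
KKKKKKKYK
KKGGGGGYK

Derivation:
After op 1 paint(0,7,K):
BBBBBBBKR
BBBBBBBRR
BBBBBBBBB
BBBBBBBBB
BBBBBBBYB
BBBRRRRYB
After op 2 paint(5,2,R):
BBBBBBBKR
BBBBBBBRR
BBBBBBBBB
BBBBBBBBB
BBBBBBBYB
BBRRRRRYB
After op 3 fill(5,3,G) [5 cells changed]:
BBBBBBBKR
BBBBBBBRR
BBBBBBBBB
BBBBBBBBB
BBBBBBBYB
BBGGGGGYB
After op 4 fill(1,6,K) [43 cells changed]:
KKKKKKKKR
KKKKKKKRR
KKKKKKKKK
KKKKKKKKK
KKKKKKKYK
KKGGGGGYK
After op 5 paint(3,5,W):
KKKKKKKKR
KKKKKKKRR
KKKKKKKKK
KKKKKWKKK
KKKKKKKYK
KKGGGGGYK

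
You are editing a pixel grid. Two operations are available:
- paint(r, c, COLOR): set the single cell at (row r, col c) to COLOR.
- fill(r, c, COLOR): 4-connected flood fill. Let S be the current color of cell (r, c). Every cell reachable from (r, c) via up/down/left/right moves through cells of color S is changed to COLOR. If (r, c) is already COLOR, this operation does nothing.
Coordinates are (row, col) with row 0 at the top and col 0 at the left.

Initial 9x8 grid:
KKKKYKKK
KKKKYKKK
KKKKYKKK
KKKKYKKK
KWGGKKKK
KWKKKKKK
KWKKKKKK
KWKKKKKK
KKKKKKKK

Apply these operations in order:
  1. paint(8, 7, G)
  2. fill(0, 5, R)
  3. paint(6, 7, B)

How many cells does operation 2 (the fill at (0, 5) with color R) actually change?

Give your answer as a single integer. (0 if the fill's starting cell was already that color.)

After op 1 paint(8,7,G):
KKKKYKKK
KKKKYKKK
KKKKYKKK
KKKKYKKK
KWGGKKKK
KWKKKKKK
KWKKKKKK
KWKKKKKK
KKKKKKKG
After op 2 fill(0,5,R) [61 cells changed]:
RRRRYRRR
RRRRYRRR
RRRRYRRR
RRRRYRRR
RWGGRRRR
RWRRRRRR
RWRRRRRR
RWRRRRRR
RRRRRRRG

Answer: 61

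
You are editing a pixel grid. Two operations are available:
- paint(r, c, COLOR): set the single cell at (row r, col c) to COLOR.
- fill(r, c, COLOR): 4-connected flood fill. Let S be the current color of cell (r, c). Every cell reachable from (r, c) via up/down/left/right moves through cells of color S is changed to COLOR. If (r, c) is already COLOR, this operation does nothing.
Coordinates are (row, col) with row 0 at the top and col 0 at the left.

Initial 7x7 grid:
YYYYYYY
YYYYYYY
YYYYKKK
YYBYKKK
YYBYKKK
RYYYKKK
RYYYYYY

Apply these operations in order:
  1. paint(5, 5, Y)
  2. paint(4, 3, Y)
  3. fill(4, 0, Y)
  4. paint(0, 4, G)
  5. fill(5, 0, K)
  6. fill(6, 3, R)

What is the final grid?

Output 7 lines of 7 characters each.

After op 1 paint(5,5,Y):
YYYYYYY
YYYYYYY
YYYYKKK
YYBYKKK
YYBYKKK
RYYYKYK
RYYYYYY
After op 2 paint(4,3,Y):
YYYYYYY
YYYYYYY
YYYYKKK
YYBYKKK
YYBYKKK
RYYYKYK
RYYYYYY
After op 3 fill(4,0,Y) [0 cells changed]:
YYYYYYY
YYYYYYY
YYYYKKK
YYBYKKK
YYBYKKK
RYYYKYK
RYYYYYY
After op 4 paint(0,4,G):
YYYYGYY
YYYYYYY
YYYYKKK
YYBYKKK
YYBYKKK
RYYYKYK
RYYYYYY
After op 5 fill(5,0,K) [2 cells changed]:
YYYYGYY
YYYYYYY
YYYYKKK
YYBYKKK
YYBYKKK
KYYYKYK
KYYYYYY
After op 6 fill(6,3,R) [33 cells changed]:
RRRRGRR
RRRRRRR
RRRRKKK
RRBRKKK
RRBRKKK
KRRRKRK
KRRRRRR

Answer: RRRRGRR
RRRRRRR
RRRRKKK
RRBRKKK
RRBRKKK
KRRRKRK
KRRRRRR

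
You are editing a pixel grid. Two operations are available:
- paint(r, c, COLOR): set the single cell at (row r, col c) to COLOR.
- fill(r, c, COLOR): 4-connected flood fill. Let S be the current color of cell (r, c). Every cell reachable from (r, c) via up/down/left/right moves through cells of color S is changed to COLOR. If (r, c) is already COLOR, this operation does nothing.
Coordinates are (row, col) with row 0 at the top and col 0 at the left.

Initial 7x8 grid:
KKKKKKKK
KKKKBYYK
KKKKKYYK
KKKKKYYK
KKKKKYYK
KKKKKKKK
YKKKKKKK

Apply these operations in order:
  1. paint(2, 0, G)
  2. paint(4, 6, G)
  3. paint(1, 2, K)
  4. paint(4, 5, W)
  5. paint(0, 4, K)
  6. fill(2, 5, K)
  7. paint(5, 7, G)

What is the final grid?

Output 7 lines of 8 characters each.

Answer: KKKKKKKK
KKKKBKKK
GKKKKKKK
KKKKKKKK
KKKKKWGK
KKKKKKKG
YKKKKKKK

Derivation:
After op 1 paint(2,0,G):
KKKKKKKK
KKKKBYYK
GKKKKYYK
KKKKKYYK
KKKKKYYK
KKKKKKKK
YKKKKKKK
After op 2 paint(4,6,G):
KKKKKKKK
KKKKBYYK
GKKKKYYK
KKKKKYYK
KKKKKYGK
KKKKKKKK
YKKKKKKK
After op 3 paint(1,2,K):
KKKKKKKK
KKKKBYYK
GKKKKYYK
KKKKKYYK
KKKKKYGK
KKKKKKKK
YKKKKKKK
After op 4 paint(4,5,W):
KKKKKKKK
KKKKBYYK
GKKKKYYK
KKKKKYYK
KKKKKWGK
KKKKKKKK
YKKKKKKK
After op 5 paint(0,4,K):
KKKKKKKK
KKKKBYYK
GKKKKYYK
KKKKKYYK
KKKKKWGK
KKKKKKKK
YKKKKKKK
After op 6 fill(2,5,K) [6 cells changed]:
KKKKKKKK
KKKKBKKK
GKKKKKKK
KKKKKKKK
KKKKKWGK
KKKKKKKK
YKKKKKKK
After op 7 paint(5,7,G):
KKKKKKKK
KKKKBKKK
GKKKKKKK
KKKKKKKK
KKKKKWGK
KKKKKKKG
YKKKKKKK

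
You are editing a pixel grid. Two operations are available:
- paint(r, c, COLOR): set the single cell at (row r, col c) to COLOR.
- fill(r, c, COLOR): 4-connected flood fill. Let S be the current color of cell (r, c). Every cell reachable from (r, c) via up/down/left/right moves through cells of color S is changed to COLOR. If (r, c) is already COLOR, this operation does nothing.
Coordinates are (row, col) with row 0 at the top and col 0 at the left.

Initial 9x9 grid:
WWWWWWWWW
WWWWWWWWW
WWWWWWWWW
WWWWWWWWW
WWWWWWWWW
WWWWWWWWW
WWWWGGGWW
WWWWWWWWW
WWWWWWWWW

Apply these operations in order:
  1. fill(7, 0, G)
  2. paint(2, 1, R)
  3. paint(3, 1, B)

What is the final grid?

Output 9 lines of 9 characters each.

Answer: GGGGGGGGG
GGGGGGGGG
GRGGGGGGG
GBGGGGGGG
GGGGGGGGG
GGGGGGGGG
GGGGGGGGG
GGGGGGGGG
GGGGGGGGG

Derivation:
After op 1 fill(7,0,G) [78 cells changed]:
GGGGGGGGG
GGGGGGGGG
GGGGGGGGG
GGGGGGGGG
GGGGGGGGG
GGGGGGGGG
GGGGGGGGG
GGGGGGGGG
GGGGGGGGG
After op 2 paint(2,1,R):
GGGGGGGGG
GGGGGGGGG
GRGGGGGGG
GGGGGGGGG
GGGGGGGGG
GGGGGGGGG
GGGGGGGGG
GGGGGGGGG
GGGGGGGGG
After op 3 paint(3,1,B):
GGGGGGGGG
GGGGGGGGG
GRGGGGGGG
GBGGGGGGG
GGGGGGGGG
GGGGGGGGG
GGGGGGGGG
GGGGGGGGG
GGGGGGGGG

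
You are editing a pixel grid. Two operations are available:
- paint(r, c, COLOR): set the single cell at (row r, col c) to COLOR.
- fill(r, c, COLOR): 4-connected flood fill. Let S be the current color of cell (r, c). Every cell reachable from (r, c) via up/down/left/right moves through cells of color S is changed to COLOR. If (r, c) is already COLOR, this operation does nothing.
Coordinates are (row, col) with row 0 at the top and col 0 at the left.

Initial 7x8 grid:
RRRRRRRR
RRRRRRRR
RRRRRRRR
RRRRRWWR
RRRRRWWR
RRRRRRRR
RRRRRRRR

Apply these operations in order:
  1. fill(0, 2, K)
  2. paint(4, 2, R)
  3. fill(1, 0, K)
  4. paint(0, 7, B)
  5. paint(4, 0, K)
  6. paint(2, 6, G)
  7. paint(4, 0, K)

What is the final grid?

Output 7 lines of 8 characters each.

After op 1 fill(0,2,K) [52 cells changed]:
KKKKKKKK
KKKKKKKK
KKKKKKKK
KKKKKWWK
KKKKKWWK
KKKKKKKK
KKKKKKKK
After op 2 paint(4,2,R):
KKKKKKKK
KKKKKKKK
KKKKKKKK
KKKKKWWK
KKRKKWWK
KKKKKKKK
KKKKKKKK
After op 3 fill(1,0,K) [0 cells changed]:
KKKKKKKK
KKKKKKKK
KKKKKKKK
KKKKKWWK
KKRKKWWK
KKKKKKKK
KKKKKKKK
After op 4 paint(0,7,B):
KKKKKKKB
KKKKKKKK
KKKKKKKK
KKKKKWWK
KKRKKWWK
KKKKKKKK
KKKKKKKK
After op 5 paint(4,0,K):
KKKKKKKB
KKKKKKKK
KKKKKKKK
KKKKKWWK
KKRKKWWK
KKKKKKKK
KKKKKKKK
After op 6 paint(2,6,G):
KKKKKKKB
KKKKKKKK
KKKKKKGK
KKKKKWWK
KKRKKWWK
KKKKKKKK
KKKKKKKK
After op 7 paint(4,0,K):
KKKKKKKB
KKKKKKKK
KKKKKKGK
KKKKKWWK
KKRKKWWK
KKKKKKKK
KKKKKKKK

Answer: KKKKKKKB
KKKKKKKK
KKKKKKGK
KKKKKWWK
KKRKKWWK
KKKKKKKK
KKKKKKKK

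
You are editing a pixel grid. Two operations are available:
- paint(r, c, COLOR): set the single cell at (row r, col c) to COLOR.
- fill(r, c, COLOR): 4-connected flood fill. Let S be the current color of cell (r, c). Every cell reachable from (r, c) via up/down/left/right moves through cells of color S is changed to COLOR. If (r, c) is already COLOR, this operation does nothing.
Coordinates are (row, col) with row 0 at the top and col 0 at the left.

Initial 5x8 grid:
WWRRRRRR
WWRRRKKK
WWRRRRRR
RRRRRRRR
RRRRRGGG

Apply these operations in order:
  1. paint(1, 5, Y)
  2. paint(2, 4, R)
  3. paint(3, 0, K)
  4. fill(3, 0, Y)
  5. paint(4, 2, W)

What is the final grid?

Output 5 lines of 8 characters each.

After op 1 paint(1,5,Y):
WWRRRRRR
WWRRRYKK
WWRRRRRR
RRRRRRRR
RRRRRGGG
After op 2 paint(2,4,R):
WWRRRRRR
WWRRRYKK
WWRRRRRR
RRRRRRRR
RRRRRGGG
After op 3 paint(3,0,K):
WWRRRRRR
WWRRRYKK
WWRRRRRR
KRRRRRRR
RRRRRGGG
After op 4 fill(3,0,Y) [1 cells changed]:
WWRRRRRR
WWRRRYKK
WWRRRRRR
YRRRRRRR
RRRRRGGG
After op 5 paint(4,2,W):
WWRRRRRR
WWRRRYKK
WWRRRRRR
YRRRRRRR
RRWRRGGG

Answer: WWRRRRRR
WWRRRYKK
WWRRRRRR
YRRRRRRR
RRWRRGGG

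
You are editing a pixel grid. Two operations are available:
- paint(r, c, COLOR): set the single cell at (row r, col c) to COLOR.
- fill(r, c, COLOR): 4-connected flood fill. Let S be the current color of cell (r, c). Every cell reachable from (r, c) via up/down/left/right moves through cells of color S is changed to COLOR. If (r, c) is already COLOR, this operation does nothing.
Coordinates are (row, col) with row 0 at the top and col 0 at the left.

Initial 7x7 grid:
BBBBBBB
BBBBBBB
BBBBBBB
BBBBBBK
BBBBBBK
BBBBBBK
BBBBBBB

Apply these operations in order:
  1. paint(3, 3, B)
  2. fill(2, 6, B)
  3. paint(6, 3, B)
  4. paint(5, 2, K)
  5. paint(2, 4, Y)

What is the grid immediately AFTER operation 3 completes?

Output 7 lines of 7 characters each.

Answer: BBBBBBB
BBBBBBB
BBBBBBB
BBBBBBK
BBBBBBK
BBBBBBK
BBBBBBB

Derivation:
After op 1 paint(3,3,B):
BBBBBBB
BBBBBBB
BBBBBBB
BBBBBBK
BBBBBBK
BBBBBBK
BBBBBBB
After op 2 fill(2,6,B) [0 cells changed]:
BBBBBBB
BBBBBBB
BBBBBBB
BBBBBBK
BBBBBBK
BBBBBBK
BBBBBBB
After op 3 paint(6,3,B):
BBBBBBB
BBBBBBB
BBBBBBB
BBBBBBK
BBBBBBK
BBBBBBK
BBBBBBB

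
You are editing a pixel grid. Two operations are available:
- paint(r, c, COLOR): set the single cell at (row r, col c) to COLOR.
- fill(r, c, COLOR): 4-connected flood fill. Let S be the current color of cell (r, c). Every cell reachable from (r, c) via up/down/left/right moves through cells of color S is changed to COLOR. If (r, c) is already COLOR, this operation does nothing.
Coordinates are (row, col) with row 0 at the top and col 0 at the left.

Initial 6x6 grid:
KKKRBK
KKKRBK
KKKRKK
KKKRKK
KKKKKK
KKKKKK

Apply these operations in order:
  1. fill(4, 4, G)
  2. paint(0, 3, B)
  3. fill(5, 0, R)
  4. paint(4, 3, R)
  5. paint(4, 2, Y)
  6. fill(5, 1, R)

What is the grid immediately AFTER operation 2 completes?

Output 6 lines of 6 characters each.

Answer: GGGBBG
GGGRBG
GGGRGG
GGGRGG
GGGGGG
GGGGGG

Derivation:
After op 1 fill(4,4,G) [30 cells changed]:
GGGRBG
GGGRBG
GGGRGG
GGGRGG
GGGGGG
GGGGGG
After op 2 paint(0,3,B):
GGGBBG
GGGRBG
GGGRGG
GGGRGG
GGGGGG
GGGGGG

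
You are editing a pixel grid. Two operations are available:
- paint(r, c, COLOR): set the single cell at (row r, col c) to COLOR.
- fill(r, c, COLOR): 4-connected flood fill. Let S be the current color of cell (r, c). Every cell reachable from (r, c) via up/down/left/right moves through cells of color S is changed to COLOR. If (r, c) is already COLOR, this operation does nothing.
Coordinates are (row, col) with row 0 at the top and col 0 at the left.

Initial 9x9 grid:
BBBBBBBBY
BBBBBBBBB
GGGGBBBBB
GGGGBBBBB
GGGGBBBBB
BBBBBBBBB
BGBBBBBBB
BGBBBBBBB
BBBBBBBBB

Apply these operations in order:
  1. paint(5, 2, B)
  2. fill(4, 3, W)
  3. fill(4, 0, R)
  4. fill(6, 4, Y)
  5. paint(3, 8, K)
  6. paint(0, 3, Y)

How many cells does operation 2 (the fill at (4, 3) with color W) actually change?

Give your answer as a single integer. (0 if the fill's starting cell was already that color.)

Answer: 12

Derivation:
After op 1 paint(5,2,B):
BBBBBBBBY
BBBBBBBBB
GGGGBBBBB
GGGGBBBBB
GGGGBBBBB
BBBBBBBBB
BGBBBBBBB
BGBBBBBBB
BBBBBBBBB
After op 2 fill(4,3,W) [12 cells changed]:
BBBBBBBBY
BBBBBBBBB
WWWWBBBBB
WWWWBBBBB
WWWWBBBBB
BBBBBBBBB
BGBBBBBBB
BGBBBBBBB
BBBBBBBBB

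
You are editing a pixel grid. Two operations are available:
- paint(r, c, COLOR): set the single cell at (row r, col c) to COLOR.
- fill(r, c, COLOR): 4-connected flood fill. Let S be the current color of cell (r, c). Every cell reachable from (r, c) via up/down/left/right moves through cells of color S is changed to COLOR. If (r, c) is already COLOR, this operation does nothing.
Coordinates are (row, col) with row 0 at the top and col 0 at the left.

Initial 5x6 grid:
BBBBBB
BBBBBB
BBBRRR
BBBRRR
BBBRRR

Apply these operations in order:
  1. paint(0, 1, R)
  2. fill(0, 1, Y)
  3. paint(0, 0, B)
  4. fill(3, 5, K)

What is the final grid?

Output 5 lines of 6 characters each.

Answer: BYBBBB
BBBBBB
BBBKKK
BBBKKK
BBBKKK

Derivation:
After op 1 paint(0,1,R):
BRBBBB
BBBBBB
BBBRRR
BBBRRR
BBBRRR
After op 2 fill(0,1,Y) [1 cells changed]:
BYBBBB
BBBBBB
BBBRRR
BBBRRR
BBBRRR
After op 3 paint(0,0,B):
BYBBBB
BBBBBB
BBBRRR
BBBRRR
BBBRRR
After op 4 fill(3,5,K) [9 cells changed]:
BYBBBB
BBBBBB
BBBKKK
BBBKKK
BBBKKK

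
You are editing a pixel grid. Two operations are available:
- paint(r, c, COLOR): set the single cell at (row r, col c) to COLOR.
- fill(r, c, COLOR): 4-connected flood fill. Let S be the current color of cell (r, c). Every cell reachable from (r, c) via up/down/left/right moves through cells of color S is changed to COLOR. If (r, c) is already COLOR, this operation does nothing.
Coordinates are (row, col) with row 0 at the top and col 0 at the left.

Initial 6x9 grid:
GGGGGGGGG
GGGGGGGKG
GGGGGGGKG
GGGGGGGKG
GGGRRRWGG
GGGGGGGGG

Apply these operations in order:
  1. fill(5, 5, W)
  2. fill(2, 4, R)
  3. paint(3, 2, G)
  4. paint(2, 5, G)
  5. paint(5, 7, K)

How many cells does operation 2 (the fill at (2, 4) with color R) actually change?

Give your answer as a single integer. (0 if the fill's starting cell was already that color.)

After op 1 fill(5,5,W) [47 cells changed]:
WWWWWWWWW
WWWWWWWKW
WWWWWWWKW
WWWWWWWKW
WWWRRRWWW
WWWWWWWWW
After op 2 fill(2,4,R) [48 cells changed]:
RRRRRRRRR
RRRRRRRKR
RRRRRRRKR
RRRRRRRKR
RRRRRRRRR
RRRRRRRRR

Answer: 48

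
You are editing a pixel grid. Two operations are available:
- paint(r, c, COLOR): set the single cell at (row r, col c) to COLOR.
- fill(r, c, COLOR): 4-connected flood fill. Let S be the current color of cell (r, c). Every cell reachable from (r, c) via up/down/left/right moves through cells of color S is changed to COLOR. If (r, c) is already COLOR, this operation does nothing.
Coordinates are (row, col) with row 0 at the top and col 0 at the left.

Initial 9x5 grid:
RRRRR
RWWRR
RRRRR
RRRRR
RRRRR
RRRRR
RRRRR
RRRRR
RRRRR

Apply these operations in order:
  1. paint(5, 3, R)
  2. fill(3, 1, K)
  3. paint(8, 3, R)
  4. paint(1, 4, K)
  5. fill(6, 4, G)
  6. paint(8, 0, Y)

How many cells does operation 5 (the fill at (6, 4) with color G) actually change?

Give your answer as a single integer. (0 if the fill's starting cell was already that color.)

After op 1 paint(5,3,R):
RRRRR
RWWRR
RRRRR
RRRRR
RRRRR
RRRRR
RRRRR
RRRRR
RRRRR
After op 2 fill(3,1,K) [43 cells changed]:
KKKKK
KWWKK
KKKKK
KKKKK
KKKKK
KKKKK
KKKKK
KKKKK
KKKKK
After op 3 paint(8,3,R):
KKKKK
KWWKK
KKKKK
KKKKK
KKKKK
KKKKK
KKKKK
KKKKK
KKKRK
After op 4 paint(1,4,K):
KKKKK
KWWKK
KKKKK
KKKKK
KKKKK
KKKKK
KKKKK
KKKKK
KKKRK
After op 5 fill(6,4,G) [42 cells changed]:
GGGGG
GWWGG
GGGGG
GGGGG
GGGGG
GGGGG
GGGGG
GGGGG
GGGRG

Answer: 42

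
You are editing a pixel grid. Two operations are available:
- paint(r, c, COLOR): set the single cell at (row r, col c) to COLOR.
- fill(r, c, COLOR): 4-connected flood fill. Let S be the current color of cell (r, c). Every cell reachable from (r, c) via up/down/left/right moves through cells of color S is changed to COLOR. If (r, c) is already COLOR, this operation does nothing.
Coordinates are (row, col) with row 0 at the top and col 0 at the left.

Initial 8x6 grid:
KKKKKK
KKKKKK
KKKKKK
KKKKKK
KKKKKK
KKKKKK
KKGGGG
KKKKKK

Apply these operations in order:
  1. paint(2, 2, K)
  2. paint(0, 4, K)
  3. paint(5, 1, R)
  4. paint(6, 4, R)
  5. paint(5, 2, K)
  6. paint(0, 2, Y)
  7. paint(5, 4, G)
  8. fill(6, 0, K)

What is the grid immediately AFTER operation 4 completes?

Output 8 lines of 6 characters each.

After op 1 paint(2,2,K):
KKKKKK
KKKKKK
KKKKKK
KKKKKK
KKKKKK
KKKKKK
KKGGGG
KKKKKK
After op 2 paint(0,4,K):
KKKKKK
KKKKKK
KKKKKK
KKKKKK
KKKKKK
KKKKKK
KKGGGG
KKKKKK
After op 3 paint(5,1,R):
KKKKKK
KKKKKK
KKKKKK
KKKKKK
KKKKKK
KRKKKK
KKGGGG
KKKKKK
After op 4 paint(6,4,R):
KKKKKK
KKKKKK
KKKKKK
KKKKKK
KKKKKK
KRKKKK
KKGGRG
KKKKKK

Answer: KKKKKK
KKKKKK
KKKKKK
KKKKKK
KKKKKK
KRKKKK
KKGGRG
KKKKKK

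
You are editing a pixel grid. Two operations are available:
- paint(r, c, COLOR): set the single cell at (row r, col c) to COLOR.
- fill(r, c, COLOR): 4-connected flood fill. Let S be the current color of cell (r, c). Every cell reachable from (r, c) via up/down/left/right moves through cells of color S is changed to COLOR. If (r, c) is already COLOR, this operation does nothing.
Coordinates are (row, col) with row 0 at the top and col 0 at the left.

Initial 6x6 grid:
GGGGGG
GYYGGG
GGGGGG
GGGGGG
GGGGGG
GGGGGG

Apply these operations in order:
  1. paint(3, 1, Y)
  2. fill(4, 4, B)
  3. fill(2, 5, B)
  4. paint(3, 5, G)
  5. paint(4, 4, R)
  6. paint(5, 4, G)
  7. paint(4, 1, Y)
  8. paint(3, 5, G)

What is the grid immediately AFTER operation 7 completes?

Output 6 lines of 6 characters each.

After op 1 paint(3,1,Y):
GGGGGG
GYYGGG
GGGGGG
GYGGGG
GGGGGG
GGGGGG
After op 2 fill(4,4,B) [33 cells changed]:
BBBBBB
BYYBBB
BBBBBB
BYBBBB
BBBBBB
BBBBBB
After op 3 fill(2,5,B) [0 cells changed]:
BBBBBB
BYYBBB
BBBBBB
BYBBBB
BBBBBB
BBBBBB
After op 4 paint(3,5,G):
BBBBBB
BYYBBB
BBBBBB
BYBBBG
BBBBBB
BBBBBB
After op 5 paint(4,4,R):
BBBBBB
BYYBBB
BBBBBB
BYBBBG
BBBBRB
BBBBBB
After op 6 paint(5,4,G):
BBBBBB
BYYBBB
BBBBBB
BYBBBG
BBBBRB
BBBBGB
After op 7 paint(4,1,Y):
BBBBBB
BYYBBB
BBBBBB
BYBBBG
BYBBRB
BBBBGB

Answer: BBBBBB
BYYBBB
BBBBBB
BYBBBG
BYBBRB
BBBBGB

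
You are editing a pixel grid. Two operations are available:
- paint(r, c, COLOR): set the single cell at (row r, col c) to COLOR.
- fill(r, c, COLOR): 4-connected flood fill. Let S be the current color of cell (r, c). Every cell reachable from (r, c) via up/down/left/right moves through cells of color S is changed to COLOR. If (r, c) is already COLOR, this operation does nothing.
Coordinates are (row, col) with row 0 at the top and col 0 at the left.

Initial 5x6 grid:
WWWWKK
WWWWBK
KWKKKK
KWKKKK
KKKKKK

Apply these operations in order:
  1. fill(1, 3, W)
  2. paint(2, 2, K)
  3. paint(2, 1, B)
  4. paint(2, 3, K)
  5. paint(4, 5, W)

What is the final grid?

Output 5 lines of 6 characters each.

After op 1 fill(1,3,W) [0 cells changed]:
WWWWKK
WWWWBK
KWKKKK
KWKKKK
KKKKKK
After op 2 paint(2,2,K):
WWWWKK
WWWWBK
KWKKKK
KWKKKK
KKKKKK
After op 3 paint(2,1,B):
WWWWKK
WWWWBK
KBKKKK
KWKKKK
KKKKKK
After op 4 paint(2,3,K):
WWWWKK
WWWWBK
KBKKKK
KWKKKK
KKKKKK
After op 5 paint(4,5,W):
WWWWKK
WWWWBK
KBKKKK
KWKKKK
KKKKKW

Answer: WWWWKK
WWWWBK
KBKKKK
KWKKKK
KKKKKW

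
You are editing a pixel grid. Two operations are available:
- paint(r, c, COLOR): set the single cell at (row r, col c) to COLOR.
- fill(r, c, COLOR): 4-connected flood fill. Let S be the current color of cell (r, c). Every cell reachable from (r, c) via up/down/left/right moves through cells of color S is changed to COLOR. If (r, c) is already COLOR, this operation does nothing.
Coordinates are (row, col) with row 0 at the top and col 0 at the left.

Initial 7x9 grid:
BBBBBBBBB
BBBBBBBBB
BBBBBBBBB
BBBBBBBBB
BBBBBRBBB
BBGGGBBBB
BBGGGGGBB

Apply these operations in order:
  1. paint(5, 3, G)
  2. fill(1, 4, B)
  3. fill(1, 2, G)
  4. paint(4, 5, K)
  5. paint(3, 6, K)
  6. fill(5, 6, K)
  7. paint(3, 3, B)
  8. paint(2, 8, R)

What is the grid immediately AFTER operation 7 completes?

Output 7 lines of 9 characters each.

After op 1 paint(5,3,G):
BBBBBBBBB
BBBBBBBBB
BBBBBBBBB
BBBBBBBBB
BBBBBRBBB
BBGGGBBBB
BBGGGGGBB
After op 2 fill(1,4,B) [0 cells changed]:
BBBBBBBBB
BBBBBBBBB
BBBBBBBBB
BBBBBBBBB
BBBBBRBBB
BBGGGBBBB
BBGGGGGBB
After op 3 fill(1,2,G) [54 cells changed]:
GGGGGGGGG
GGGGGGGGG
GGGGGGGGG
GGGGGGGGG
GGGGGRGGG
GGGGGGGGG
GGGGGGGGG
After op 4 paint(4,5,K):
GGGGGGGGG
GGGGGGGGG
GGGGGGGGG
GGGGGGGGG
GGGGGKGGG
GGGGGGGGG
GGGGGGGGG
After op 5 paint(3,6,K):
GGGGGGGGG
GGGGGGGGG
GGGGGGGGG
GGGGGGKGG
GGGGGKGGG
GGGGGGGGG
GGGGGGGGG
After op 6 fill(5,6,K) [61 cells changed]:
KKKKKKKKK
KKKKKKKKK
KKKKKKKKK
KKKKKKKKK
KKKKKKKKK
KKKKKKKKK
KKKKKKKKK
After op 7 paint(3,3,B):
KKKKKKKKK
KKKKKKKKK
KKKKKKKKK
KKKBKKKKK
KKKKKKKKK
KKKKKKKKK
KKKKKKKKK

Answer: KKKKKKKKK
KKKKKKKKK
KKKKKKKKK
KKKBKKKKK
KKKKKKKKK
KKKKKKKKK
KKKKKKKKK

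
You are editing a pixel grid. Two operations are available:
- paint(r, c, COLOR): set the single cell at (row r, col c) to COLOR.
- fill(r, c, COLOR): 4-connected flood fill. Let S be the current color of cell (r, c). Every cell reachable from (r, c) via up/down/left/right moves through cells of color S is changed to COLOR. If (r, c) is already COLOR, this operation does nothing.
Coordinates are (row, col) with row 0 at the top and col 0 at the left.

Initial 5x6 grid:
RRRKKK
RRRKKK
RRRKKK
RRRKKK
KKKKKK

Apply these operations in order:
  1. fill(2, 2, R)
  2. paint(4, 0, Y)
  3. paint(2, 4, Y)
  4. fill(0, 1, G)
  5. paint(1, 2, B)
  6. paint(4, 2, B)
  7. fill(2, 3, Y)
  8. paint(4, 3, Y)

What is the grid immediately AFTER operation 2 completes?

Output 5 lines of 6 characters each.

Answer: RRRKKK
RRRKKK
RRRKKK
RRRKKK
YKKKKK

Derivation:
After op 1 fill(2,2,R) [0 cells changed]:
RRRKKK
RRRKKK
RRRKKK
RRRKKK
KKKKKK
After op 2 paint(4,0,Y):
RRRKKK
RRRKKK
RRRKKK
RRRKKK
YKKKKK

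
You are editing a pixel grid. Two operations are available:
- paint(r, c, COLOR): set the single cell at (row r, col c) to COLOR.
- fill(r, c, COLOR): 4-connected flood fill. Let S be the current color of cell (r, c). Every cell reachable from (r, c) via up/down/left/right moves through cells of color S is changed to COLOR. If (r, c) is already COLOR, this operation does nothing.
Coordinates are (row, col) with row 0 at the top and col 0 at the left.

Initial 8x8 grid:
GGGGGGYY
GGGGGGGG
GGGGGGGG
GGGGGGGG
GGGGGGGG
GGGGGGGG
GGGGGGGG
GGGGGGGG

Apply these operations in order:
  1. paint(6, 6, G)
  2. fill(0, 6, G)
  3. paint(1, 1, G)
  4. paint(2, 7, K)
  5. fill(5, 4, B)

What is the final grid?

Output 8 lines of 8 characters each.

After op 1 paint(6,6,G):
GGGGGGYY
GGGGGGGG
GGGGGGGG
GGGGGGGG
GGGGGGGG
GGGGGGGG
GGGGGGGG
GGGGGGGG
After op 2 fill(0,6,G) [2 cells changed]:
GGGGGGGG
GGGGGGGG
GGGGGGGG
GGGGGGGG
GGGGGGGG
GGGGGGGG
GGGGGGGG
GGGGGGGG
After op 3 paint(1,1,G):
GGGGGGGG
GGGGGGGG
GGGGGGGG
GGGGGGGG
GGGGGGGG
GGGGGGGG
GGGGGGGG
GGGGGGGG
After op 4 paint(2,7,K):
GGGGGGGG
GGGGGGGG
GGGGGGGK
GGGGGGGG
GGGGGGGG
GGGGGGGG
GGGGGGGG
GGGGGGGG
After op 5 fill(5,4,B) [63 cells changed]:
BBBBBBBB
BBBBBBBB
BBBBBBBK
BBBBBBBB
BBBBBBBB
BBBBBBBB
BBBBBBBB
BBBBBBBB

Answer: BBBBBBBB
BBBBBBBB
BBBBBBBK
BBBBBBBB
BBBBBBBB
BBBBBBBB
BBBBBBBB
BBBBBBBB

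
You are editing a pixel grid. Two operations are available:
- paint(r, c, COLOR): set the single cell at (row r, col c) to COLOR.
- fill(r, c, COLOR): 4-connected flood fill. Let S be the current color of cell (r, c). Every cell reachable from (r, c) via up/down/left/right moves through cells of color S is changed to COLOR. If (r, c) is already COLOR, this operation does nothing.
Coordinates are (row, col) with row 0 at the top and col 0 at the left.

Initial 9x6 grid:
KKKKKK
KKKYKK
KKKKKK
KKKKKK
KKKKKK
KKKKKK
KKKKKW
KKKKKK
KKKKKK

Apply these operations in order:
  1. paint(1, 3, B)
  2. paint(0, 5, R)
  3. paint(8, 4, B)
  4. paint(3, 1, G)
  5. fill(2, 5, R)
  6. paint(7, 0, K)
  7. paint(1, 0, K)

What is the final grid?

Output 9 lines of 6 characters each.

After op 1 paint(1,3,B):
KKKKKK
KKKBKK
KKKKKK
KKKKKK
KKKKKK
KKKKKK
KKKKKW
KKKKKK
KKKKKK
After op 2 paint(0,5,R):
KKKKKR
KKKBKK
KKKKKK
KKKKKK
KKKKKK
KKKKKK
KKKKKW
KKKKKK
KKKKKK
After op 3 paint(8,4,B):
KKKKKR
KKKBKK
KKKKKK
KKKKKK
KKKKKK
KKKKKK
KKKKKW
KKKKKK
KKKKBK
After op 4 paint(3,1,G):
KKKKKR
KKKBKK
KKKKKK
KGKKKK
KKKKKK
KKKKKK
KKKKKW
KKKKKK
KKKKBK
After op 5 fill(2,5,R) [49 cells changed]:
RRRRRR
RRRBRR
RRRRRR
RGRRRR
RRRRRR
RRRRRR
RRRRRW
RRRRRR
RRRRBR
After op 6 paint(7,0,K):
RRRRRR
RRRBRR
RRRRRR
RGRRRR
RRRRRR
RRRRRR
RRRRRW
KRRRRR
RRRRBR
After op 7 paint(1,0,K):
RRRRRR
KRRBRR
RRRRRR
RGRRRR
RRRRRR
RRRRRR
RRRRRW
KRRRRR
RRRRBR

Answer: RRRRRR
KRRBRR
RRRRRR
RGRRRR
RRRRRR
RRRRRR
RRRRRW
KRRRRR
RRRRBR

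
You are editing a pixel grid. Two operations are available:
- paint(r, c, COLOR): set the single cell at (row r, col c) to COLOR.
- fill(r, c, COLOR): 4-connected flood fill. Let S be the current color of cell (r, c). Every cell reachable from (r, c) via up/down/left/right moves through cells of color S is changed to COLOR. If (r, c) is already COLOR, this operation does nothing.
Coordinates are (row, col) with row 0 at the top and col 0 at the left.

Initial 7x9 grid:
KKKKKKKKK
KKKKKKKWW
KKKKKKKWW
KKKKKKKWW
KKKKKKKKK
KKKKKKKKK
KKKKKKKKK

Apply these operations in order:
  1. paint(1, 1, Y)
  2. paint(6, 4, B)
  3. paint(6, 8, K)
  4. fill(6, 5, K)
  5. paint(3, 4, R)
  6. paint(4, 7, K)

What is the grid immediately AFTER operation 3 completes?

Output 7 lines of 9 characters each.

Answer: KKKKKKKKK
KYKKKKKWW
KKKKKKKWW
KKKKKKKWW
KKKKKKKKK
KKKKKKKKK
KKKKBKKKK

Derivation:
After op 1 paint(1,1,Y):
KKKKKKKKK
KYKKKKKWW
KKKKKKKWW
KKKKKKKWW
KKKKKKKKK
KKKKKKKKK
KKKKKKKKK
After op 2 paint(6,4,B):
KKKKKKKKK
KYKKKKKWW
KKKKKKKWW
KKKKKKKWW
KKKKKKKKK
KKKKKKKKK
KKKKBKKKK
After op 3 paint(6,8,K):
KKKKKKKKK
KYKKKKKWW
KKKKKKKWW
KKKKKKKWW
KKKKKKKKK
KKKKKKKKK
KKKKBKKKK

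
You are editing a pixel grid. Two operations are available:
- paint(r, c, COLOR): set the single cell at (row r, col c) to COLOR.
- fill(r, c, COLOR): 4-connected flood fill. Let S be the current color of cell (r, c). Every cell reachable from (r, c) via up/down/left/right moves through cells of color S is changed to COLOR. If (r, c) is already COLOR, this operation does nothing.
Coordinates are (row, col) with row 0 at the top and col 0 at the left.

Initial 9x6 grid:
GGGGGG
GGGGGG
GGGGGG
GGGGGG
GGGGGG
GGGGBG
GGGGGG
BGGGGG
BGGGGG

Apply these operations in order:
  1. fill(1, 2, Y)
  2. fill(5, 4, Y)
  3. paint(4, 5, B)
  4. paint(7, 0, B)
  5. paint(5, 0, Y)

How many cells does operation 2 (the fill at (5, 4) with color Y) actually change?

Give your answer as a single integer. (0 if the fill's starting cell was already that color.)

After op 1 fill(1,2,Y) [51 cells changed]:
YYYYYY
YYYYYY
YYYYYY
YYYYYY
YYYYYY
YYYYBY
YYYYYY
BYYYYY
BYYYYY
After op 2 fill(5,4,Y) [1 cells changed]:
YYYYYY
YYYYYY
YYYYYY
YYYYYY
YYYYYY
YYYYYY
YYYYYY
BYYYYY
BYYYYY

Answer: 1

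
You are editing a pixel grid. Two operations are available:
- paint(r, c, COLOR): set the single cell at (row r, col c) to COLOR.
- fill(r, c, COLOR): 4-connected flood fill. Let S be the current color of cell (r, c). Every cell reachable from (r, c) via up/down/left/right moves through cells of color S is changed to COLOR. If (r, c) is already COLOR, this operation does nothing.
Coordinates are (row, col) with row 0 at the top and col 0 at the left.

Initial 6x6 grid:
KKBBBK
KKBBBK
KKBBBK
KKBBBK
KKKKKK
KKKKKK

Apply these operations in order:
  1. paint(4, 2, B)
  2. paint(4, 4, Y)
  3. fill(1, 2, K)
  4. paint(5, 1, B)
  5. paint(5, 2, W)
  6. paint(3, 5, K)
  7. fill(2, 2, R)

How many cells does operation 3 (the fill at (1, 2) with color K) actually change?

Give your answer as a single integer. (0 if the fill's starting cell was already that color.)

After op 1 paint(4,2,B):
KKBBBK
KKBBBK
KKBBBK
KKBBBK
KKBKKK
KKKKKK
After op 2 paint(4,4,Y):
KKBBBK
KKBBBK
KKBBBK
KKBBBK
KKBKYK
KKKKKK
After op 3 fill(1,2,K) [13 cells changed]:
KKKKKK
KKKKKK
KKKKKK
KKKKKK
KKKKYK
KKKKKK

Answer: 13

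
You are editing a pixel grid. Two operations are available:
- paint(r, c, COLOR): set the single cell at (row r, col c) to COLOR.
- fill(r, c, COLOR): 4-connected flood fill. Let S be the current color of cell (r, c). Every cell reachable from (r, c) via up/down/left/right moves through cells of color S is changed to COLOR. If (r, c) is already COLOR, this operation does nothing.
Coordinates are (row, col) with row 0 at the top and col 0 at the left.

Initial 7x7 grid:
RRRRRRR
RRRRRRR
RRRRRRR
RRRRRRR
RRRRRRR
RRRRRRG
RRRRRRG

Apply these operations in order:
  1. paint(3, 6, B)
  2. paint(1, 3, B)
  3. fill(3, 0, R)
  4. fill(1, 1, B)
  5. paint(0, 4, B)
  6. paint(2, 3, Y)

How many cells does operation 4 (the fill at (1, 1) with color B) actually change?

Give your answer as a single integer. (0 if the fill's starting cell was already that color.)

Answer: 45

Derivation:
After op 1 paint(3,6,B):
RRRRRRR
RRRRRRR
RRRRRRR
RRRRRRB
RRRRRRR
RRRRRRG
RRRRRRG
After op 2 paint(1,3,B):
RRRRRRR
RRRBRRR
RRRRRRR
RRRRRRB
RRRRRRR
RRRRRRG
RRRRRRG
After op 3 fill(3,0,R) [0 cells changed]:
RRRRRRR
RRRBRRR
RRRRRRR
RRRRRRB
RRRRRRR
RRRRRRG
RRRRRRG
After op 4 fill(1,1,B) [45 cells changed]:
BBBBBBB
BBBBBBB
BBBBBBB
BBBBBBB
BBBBBBB
BBBBBBG
BBBBBBG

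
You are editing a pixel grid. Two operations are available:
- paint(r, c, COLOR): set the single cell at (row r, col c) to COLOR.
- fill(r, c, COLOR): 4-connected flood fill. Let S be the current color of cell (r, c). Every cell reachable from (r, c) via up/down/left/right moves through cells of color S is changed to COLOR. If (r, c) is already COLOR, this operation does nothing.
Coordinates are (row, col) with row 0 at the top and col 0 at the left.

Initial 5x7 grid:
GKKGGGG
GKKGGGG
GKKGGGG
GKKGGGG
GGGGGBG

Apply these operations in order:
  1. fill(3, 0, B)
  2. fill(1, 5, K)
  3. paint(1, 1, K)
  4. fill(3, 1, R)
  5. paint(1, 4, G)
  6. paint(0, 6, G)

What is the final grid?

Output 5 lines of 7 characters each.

After op 1 fill(3,0,B) [26 cells changed]:
BKKBBBB
BKKBBBB
BKKBBBB
BKKBBBB
BBBBBBB
After op 2 fill(1,5,K) [27 cells changed]:
KKKKKKK
KKKKKKK
KKKKKKK
KKKKKKK
KKKKKKK
After op 3 paint(1,1,K):
KKKKKKK
KKKKKKK
KKKKKKK
KKKKKKK
KKKKKKK
After op 4 fill(3,1,R) [35 cells changed]:
RRRRRRR
RRRRRRR
RRRRRRR
RRRRRRR
RRRRRRR
After op 5 paint(1,4,G):
RRRRRRR
RRRRGRR
RRRRRRR
RRRRRRR
RRRRRRR
After op 6 paint(0,6,G):
RRRRRRG
RRRRGRR
RRRRRRR
RRRRRRR
RRRRRRR

Answer: RRRRRRG
RRRRGRR
RRRRRRR
RRRRRRR
RRRRRRR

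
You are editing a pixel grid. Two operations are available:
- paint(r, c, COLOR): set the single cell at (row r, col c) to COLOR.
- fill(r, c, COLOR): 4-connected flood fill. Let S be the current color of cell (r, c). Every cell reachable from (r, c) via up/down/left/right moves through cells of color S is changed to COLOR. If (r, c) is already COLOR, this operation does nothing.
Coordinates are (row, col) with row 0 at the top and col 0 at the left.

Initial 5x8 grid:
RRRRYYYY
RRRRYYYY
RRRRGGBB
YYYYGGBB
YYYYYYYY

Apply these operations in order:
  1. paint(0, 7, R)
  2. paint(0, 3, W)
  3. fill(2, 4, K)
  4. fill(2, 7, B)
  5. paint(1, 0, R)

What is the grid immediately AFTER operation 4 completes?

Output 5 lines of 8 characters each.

Answer: RRRWYYYR
RRRRYYYY
RRRRKKBB
YYYYKKBB
YYYYYYYY

Derivation:
After op 1 paint(0,7,R):
RRRRYYYR
RRRRYYYY
RRRRGGBB
YYYYGGBB
YYYYYYYY
After op 2 paint(0,3,W):
RRRWYYYR
RRRRYYYY
RRRRGGBB
YYYYGGBB
YYYYYYYY
After op 3 fill(2,4,K) [4 cells changed]:
RRRWYYYR
RRRRYYYY
RRRRKKBB
YYYYKKBB
YYYYYYYY
After op 4 fill(2,7,B) [0 cells changed]:
RRRWYYYR
RRRRYYYY
RRRRKKBB
YYYYKKBB
YYYYYYYY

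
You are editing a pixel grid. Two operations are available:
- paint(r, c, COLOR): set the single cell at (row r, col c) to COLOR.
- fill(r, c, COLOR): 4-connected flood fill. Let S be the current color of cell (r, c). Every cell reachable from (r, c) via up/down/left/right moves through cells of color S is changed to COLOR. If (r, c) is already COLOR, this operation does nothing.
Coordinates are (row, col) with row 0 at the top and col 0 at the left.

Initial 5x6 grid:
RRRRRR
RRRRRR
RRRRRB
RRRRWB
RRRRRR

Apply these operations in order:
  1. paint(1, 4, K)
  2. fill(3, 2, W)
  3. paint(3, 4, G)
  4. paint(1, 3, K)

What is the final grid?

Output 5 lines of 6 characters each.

After op 1 paint(1,4,K):
RRRRRR
RRRRKR
RRRRRB
RRRRWB
RRRRRR
After op 2 fill(3,2,W) [26 cells changed]:
WWWWWW
WWWWKW
WWWWWB
WWWWWB
WWWWWW
After op 3 paint(3,4,G):
WWWWWW
WWWWKW
WWWWWB
WWWWGB
WWWWWW
After op 4 paint(1,3,K):
WWWWWW
WWWKKW
WWWWWB
WWWWGB
WWWWWW

Answer: WWWWWW
WWWKKW
WWWWWB
WWWWGB
WWWWWW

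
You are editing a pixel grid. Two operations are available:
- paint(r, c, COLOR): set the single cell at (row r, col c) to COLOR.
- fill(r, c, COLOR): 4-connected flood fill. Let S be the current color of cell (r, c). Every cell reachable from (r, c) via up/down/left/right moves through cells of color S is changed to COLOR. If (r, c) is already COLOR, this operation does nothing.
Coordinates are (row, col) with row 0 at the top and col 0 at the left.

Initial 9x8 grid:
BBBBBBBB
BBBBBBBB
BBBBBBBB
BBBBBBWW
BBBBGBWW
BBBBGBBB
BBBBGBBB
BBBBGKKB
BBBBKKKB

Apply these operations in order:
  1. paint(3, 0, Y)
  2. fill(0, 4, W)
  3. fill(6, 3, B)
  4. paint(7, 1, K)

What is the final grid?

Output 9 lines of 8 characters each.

After op 1 paint(3,0,Y):
BBBBBBBB
BBBBBBBB
BBBBBBBB
YBBBBBWW
BBBBGBWW
BBBBGBBB
BBBBGBBB
BBBBGKKB
BBBBKKKB
After op 2 fill(0,4,W) [58 cells changed]:
WWWWWWWW
WWWWWWWW
WWWWWWWW
YWWWWWWW
WWWWGWWW
WWWWGWWW
WWWWGWWW
WWWWGKKW
WWWWKKKW
After op 3 fill(6,3,B) [62 cells changed]:
BBBBBBBB
BBBBBBBB
BBBBBBBB
YBBBBBBB
BBBBGBBB
BBBBGBBB
BBBBGBBB
BBBBGKKB
BBBBKKKB
After op 4 paint(7,1,K):
BBBBBBBB
BBBBBBBB
BBBBBBBB
YBBBBBBB
BBBBGBBB
BBBBGBBB
BBBBGBBB
BKBBGKKB
BBBBKKKB

Answer: BBBBBBBB
BBBBBBBB
BBBBBBBB
YBBBBBBB
BBBBGBBB
BBBBGBBB
BBBBGBBB
BKBBGKKB
BBBBKKKB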